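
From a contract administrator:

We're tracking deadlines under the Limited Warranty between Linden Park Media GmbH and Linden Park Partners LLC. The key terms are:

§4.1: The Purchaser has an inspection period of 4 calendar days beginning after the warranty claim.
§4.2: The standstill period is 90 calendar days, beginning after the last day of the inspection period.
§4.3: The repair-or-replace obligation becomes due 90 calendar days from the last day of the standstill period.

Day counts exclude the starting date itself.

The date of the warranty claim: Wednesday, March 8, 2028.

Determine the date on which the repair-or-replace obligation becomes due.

September 8, 2028

Adding 4 calendar days to March 8, 2028 gives March 12, 2028, which is the last day of the inspection period.
Adding 90 calendar days to March 12, 2028 gives June 10, 2028, which is the last day of the standstill period.
The date on which the repair-or-replace obligation becomes due: 90 calendar days after June 10, 2028 is September 8, 2028.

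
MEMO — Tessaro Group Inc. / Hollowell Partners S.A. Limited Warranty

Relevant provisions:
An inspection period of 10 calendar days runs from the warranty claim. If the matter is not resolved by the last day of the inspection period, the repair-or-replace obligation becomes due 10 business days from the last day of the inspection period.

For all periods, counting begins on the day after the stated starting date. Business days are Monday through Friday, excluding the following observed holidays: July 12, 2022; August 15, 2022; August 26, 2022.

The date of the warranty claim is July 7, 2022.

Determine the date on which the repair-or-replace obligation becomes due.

July 29, 2022

The last day of the inspection period: 10 calendar days after July 7, 2022 is July 17, 2022.
The date on which the repair-or-replace obligation becomes due: counting 10 business days from Sunday, July 17, 2022 (Jul 18, Jul 19, Jul 20, Jul 21, Jul 22, Jul 25, Jul 26, Jul 27, Jul 28, Jul 29, skipping weekends) reaches Friday, July 29, 2022.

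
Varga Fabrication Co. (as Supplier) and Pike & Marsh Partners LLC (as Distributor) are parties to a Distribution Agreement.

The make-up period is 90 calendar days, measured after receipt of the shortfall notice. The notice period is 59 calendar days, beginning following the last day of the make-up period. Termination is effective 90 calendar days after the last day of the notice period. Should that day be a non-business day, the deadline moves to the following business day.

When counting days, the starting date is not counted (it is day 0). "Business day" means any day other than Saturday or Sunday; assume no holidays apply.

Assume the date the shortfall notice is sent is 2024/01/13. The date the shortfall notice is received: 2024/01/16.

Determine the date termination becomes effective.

2024/09/11

The last day of the make-up period: 2024/01/16 + 90 days = 2024/04/15.
The last day of the notice period: 59 calendar days after 2024/04/15 is 2024/06/13.
The date termination becomes effective: 2024/06/13 + 90 days = 2024/09/11. 2024/09/11 is a Wednesday, so no roll-forward applies.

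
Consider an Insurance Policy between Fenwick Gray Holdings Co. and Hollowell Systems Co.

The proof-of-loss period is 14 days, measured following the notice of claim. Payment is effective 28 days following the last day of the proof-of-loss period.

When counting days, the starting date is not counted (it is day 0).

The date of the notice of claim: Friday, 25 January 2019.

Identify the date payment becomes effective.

8 March 2019

The last day of the proof-of-loss period: 14 calendar days after 25 January 2019 is 8 February 2019.
The date payment becomes effective: 8 February 2019 + 28 days = 8 March 2019.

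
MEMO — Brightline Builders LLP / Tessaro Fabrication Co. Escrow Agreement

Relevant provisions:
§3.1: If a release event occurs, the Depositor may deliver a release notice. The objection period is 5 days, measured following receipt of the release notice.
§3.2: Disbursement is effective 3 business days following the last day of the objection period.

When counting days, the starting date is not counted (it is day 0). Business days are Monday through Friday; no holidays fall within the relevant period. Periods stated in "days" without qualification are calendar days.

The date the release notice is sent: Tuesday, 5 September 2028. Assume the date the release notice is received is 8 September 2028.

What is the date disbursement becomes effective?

18 September 2028

Adding 5 calendar days to 8 September 2028 gives 13 September 2028, which is the last day of the objection period.
From Wednesday, 13 September 2028, 3 business days (Sep 14, Sep 15, Sep 18, skipping weekends) brings us to Monday, 18 September 2028, which is the date disbursement becomes effective.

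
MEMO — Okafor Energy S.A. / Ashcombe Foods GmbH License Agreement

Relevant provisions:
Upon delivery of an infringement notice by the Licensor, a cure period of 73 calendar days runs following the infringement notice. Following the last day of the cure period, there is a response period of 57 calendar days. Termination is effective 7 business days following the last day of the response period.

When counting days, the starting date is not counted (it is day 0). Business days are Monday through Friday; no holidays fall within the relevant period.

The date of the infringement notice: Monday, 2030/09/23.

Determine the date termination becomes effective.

The last day of the cure period: 2030/09/23 + 73 days = 2030/12/05.
The last day of the response period: 2030/12/05 + 57 days = 2031/01/31.
The date termination becomes effective: 7 business days after Friday, 2031/01/31, skipping weekends — Feb 3, Feb 4, Feb 5, Feb 6, Feb 7, Feb 10, Feb 11 — lands on Tuesday, 2031/02/11.

2031/02/11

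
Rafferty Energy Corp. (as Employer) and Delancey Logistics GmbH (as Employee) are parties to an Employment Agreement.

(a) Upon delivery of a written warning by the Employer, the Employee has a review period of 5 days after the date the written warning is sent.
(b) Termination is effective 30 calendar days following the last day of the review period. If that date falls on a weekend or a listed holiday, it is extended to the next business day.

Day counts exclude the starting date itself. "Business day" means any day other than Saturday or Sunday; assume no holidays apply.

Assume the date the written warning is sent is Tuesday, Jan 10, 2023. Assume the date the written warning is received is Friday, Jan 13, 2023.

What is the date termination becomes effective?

Feb 14, 2023

The last day of the review period: 5 calendar days after Jan 10, 2023 is Jan 15, 2023.
The date termination becomes effective: Jan 15, 2023 + 30 days = Feb 14, 2023. Feb 14, 2023 is a Tuesday, so no roll-forward applies.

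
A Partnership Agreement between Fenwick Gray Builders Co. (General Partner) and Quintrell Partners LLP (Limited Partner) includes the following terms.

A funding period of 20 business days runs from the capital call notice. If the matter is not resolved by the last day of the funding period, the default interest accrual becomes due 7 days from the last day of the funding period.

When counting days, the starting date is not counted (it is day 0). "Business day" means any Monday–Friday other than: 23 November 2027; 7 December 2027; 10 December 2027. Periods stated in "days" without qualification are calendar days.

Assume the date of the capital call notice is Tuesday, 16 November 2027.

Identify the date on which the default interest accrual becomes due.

The last day of the funding period: counting 20 business days from Tuesday, 16 November 2027 (Nov 17, Nov 18, Nov 19, Nov 22, …, Dec 15, Dec 16, Dec 17, skipping weekends and the listed holidays on Nov 23, Dec 7, Dec 10) reaches Friday, 17 December 2027.
The date on which the default interest accrual becomes due: 17 December 2027 + 7 days = 24 December 2027.

24 December 2027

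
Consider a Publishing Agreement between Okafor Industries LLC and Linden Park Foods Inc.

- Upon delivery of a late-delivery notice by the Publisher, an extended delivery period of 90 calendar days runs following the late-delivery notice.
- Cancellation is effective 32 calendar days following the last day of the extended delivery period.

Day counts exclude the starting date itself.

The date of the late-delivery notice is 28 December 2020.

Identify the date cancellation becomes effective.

The last day of the extended delivery period: 28 December 2020 + 90 days = 28 March 2021.
Adding 32 calendar days to 28 March 2021 gives 29 April 2021, which is the date cancellation becomes effective.

29 April 2021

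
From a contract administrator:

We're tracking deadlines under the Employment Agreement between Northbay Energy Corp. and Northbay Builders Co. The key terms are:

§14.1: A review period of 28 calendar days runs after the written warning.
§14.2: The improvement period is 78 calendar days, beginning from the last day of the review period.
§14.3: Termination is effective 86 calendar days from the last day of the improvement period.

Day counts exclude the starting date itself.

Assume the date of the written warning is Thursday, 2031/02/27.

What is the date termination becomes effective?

The last day of the review period: 2031/02/27 + 28 days = 2031/03/27.
The last day of the improvement period: 78 calendar days after 2031/03/27 is 2031/06/13.
The date termination becomes effective: 86 calendar days after 2031/06/13 is 2031/09/07.

2031/09/07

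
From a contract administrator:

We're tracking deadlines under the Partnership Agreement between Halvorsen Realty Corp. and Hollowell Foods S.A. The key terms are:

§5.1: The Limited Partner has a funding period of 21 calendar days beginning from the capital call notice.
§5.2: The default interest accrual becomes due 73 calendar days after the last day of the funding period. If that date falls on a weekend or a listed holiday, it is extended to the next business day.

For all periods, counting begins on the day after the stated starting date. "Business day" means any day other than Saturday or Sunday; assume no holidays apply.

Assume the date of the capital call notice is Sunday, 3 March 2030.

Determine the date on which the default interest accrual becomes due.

5 June 2030

The last day of the funding period: 3 March 2030 + 21 days = 24 March 2030.
Adding 73 calendar days to 24 March 2030 gives 5 June 2030, which is the date on which the default interest accrual becomes due. 5 June 2030 is a Wednesday, so no roll-forward applies.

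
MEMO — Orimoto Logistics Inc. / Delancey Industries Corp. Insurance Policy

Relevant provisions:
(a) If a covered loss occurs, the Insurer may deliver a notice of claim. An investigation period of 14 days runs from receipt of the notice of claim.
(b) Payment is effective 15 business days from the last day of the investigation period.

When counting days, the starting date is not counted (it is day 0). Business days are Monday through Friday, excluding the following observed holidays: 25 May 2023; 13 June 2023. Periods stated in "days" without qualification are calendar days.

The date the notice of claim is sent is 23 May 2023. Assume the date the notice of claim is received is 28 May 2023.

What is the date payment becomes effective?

3 July 2023

The last day of the investigation period: 28 May 2023 + 14 days = 11 June 2023.
The date payment becomes effective: 15 business days after Sunday, 11 June 2023, skipping weekends and the listed holiday on Jun 13 — Jun 12, Jun 14, Jun 15, Jun 16, …, Jun 29, Jun 30, Jul 3 — lands on Monday, 3 July 2023.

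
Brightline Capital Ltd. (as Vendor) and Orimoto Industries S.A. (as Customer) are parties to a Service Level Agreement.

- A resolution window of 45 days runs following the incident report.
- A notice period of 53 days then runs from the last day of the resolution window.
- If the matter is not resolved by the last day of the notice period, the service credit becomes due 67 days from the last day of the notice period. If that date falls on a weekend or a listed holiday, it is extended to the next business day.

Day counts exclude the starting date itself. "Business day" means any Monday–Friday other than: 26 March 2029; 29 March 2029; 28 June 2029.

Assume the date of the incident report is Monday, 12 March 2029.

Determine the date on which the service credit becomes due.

The last day of the resolution window: 45 calendar days after 12 March 2029 is 26 April 2029.
The last day of the notice period: 26 April 2029 + 53 days = 18 June 2029.
The date on which the service credit becomes due: 67 calendar days after 18 June 2029 is 24 August 2029. 24 August 2029 is a Friday and is not a listed holiday, so no roll-forward applies.

24 August 2029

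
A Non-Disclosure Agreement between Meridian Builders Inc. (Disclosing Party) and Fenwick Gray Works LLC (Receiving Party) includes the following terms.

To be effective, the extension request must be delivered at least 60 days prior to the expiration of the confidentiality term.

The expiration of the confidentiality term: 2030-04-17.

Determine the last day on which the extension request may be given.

Counting back 60 calendar days from 2030-04-17 gives 2030-02-16.

2030-02-16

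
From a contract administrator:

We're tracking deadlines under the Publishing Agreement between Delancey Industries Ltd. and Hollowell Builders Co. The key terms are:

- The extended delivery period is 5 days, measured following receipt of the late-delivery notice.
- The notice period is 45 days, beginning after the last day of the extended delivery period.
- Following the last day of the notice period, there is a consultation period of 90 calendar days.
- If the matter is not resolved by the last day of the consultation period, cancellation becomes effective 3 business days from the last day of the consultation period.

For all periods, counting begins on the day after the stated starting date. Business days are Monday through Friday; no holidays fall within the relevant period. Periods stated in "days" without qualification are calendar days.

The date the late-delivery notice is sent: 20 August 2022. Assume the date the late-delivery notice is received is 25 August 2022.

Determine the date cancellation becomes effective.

The last day of the extended delivery period: 5 calendar days after 25 August 2022 is 30 August 2022.
Adding 45 calendar days to 30 August 2022 gives 14 October 2022, which is the last day of the notice period.
The last day of the consultation period: 14 October 2022 + 90 days = 12 January 2023.
The date cancellation becomes effective: 3 business days after Thursday, 12 January 2023, skipping weekends — Jan 13, Jan 16, Jan 17 — lands on Tuesday, 17 January 2023.

17 January 2023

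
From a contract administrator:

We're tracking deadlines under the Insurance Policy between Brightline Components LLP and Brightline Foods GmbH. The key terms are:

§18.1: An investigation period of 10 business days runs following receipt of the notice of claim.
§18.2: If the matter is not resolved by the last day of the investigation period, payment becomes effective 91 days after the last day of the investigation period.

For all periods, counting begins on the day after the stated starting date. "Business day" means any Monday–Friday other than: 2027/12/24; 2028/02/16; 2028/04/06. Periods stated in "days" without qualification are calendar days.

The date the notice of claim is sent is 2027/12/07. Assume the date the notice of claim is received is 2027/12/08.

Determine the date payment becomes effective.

2028/03/22

The last day of the investigation period: counting 10 business days from Wednesday, 2027/12/08 (Dec 9, Dec 10, Dec 13, Dec 14, Dec 15, Dec 16, Dec 17, Dec 20, Dec 21, Dec 22, skipping weekends) reaches Wednesday, 2027/12/22.
The date payment becomes effective: 91 calendar days after 2027/12/22 is 2028/03/22.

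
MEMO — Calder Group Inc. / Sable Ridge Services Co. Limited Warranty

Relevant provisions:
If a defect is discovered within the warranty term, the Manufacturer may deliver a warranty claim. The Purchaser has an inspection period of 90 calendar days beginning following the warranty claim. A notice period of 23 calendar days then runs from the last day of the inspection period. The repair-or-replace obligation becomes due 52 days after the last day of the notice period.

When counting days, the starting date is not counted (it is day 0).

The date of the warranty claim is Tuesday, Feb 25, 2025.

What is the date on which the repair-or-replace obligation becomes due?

Aug 9, 2025

The last day of the inspection period: Feb 25, 2025 + 90 days = May 26, 2025.
The last day of the notice period: May 26, 2025 + 23 days = Jun 18, 2025.
The date on which the repair-or-replace obligation becomes due: 52 calendar days after Jun 18, 2025 is Aug 9, 2025.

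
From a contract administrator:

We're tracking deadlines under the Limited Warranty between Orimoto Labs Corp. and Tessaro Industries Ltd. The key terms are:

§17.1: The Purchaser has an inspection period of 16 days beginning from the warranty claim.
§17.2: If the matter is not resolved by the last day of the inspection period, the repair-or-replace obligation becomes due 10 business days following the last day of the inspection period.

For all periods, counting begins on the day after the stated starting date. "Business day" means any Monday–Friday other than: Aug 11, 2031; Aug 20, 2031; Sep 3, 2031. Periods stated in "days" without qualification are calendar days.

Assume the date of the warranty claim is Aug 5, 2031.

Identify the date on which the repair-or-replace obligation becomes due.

Sep 5, 2031

The last day of the inspection period: Aug 5, 2031 + 16 days = Aug 21, 2031.
From Thursday, Aug 21, 2031, 10 business days (Aug 22, Aug 25, Aug 26, Aug 27, Aug 28, Aug 29, Sep 1, Sep 2, Sep 4, Sep 5, skipping weekends and the listed holiday on Sep 3) brings us to Friday, Sep 5, 2031, which is the date on which the repair-or-replace obligation becomes due.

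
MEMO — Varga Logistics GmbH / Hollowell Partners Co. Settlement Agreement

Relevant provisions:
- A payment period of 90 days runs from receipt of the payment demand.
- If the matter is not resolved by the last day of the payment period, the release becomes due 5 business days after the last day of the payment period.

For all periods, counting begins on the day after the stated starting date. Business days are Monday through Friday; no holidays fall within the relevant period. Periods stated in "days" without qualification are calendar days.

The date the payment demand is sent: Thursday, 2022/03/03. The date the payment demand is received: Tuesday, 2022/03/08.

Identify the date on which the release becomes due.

2022/06/13

The last day of the payment period: 90 calendar days after 2022/03/08 is 2022/06/06.
The date on which the release becomes due: 5 business days after Monday, 2022/06/06, skipping weekends — Jun 7, Jun 8, Jun 9, Jun 10, Jun 13 — lands on Monday, 2022/06/13.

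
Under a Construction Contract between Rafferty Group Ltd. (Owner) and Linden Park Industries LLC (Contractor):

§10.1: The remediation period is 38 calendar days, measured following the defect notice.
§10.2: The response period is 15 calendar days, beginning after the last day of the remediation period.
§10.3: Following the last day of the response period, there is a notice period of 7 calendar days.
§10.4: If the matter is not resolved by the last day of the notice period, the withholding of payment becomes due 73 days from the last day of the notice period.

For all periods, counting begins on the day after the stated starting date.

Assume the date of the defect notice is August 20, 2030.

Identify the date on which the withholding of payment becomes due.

The last day of the remediation period: August 20, 2030 + 38 days = September 27, 2030.
The last day of the response period: September 27, 2030 + 15 days = October 12, 2030.
Adding 7 calendar days to October 12, 2030 gives October 19, 2030, which is the last day of the notice period.
The date on which the withholding of payment becomes due: October 19, 2030 + 73 days = December 31, 2030.

December 31, 2030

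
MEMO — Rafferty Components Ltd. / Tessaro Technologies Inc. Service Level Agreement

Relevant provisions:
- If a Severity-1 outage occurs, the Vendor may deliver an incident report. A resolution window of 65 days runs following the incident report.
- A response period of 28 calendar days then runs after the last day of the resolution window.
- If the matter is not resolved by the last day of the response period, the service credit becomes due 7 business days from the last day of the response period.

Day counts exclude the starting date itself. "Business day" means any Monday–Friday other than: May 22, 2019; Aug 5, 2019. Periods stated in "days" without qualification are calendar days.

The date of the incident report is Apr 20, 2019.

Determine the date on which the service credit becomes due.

Jul 31, 2019

The last day of the resolution window: 65 calendar days after Apr 20, 2019 is Jun 24, 2019.
The last day of the response period: 28 calendar days after Jun 24, 2019 is Jul 22, 2019.
The date on which the service credit becomes due: counting 7 business days from Monday, Jul 22, 2019 (Jul 23, Jul 24, Jul 25, Jul 26, Jul 29, Jul 30, Jul 31, skipping weekends) reaches Wednesday, Jul 31, 2019.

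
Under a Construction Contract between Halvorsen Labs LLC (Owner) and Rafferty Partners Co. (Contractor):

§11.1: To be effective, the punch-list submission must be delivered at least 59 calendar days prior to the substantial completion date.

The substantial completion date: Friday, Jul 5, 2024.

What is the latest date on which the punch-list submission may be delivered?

May 7, 2024

Jul 5, 2024 minus 59 days is May 7, 2024.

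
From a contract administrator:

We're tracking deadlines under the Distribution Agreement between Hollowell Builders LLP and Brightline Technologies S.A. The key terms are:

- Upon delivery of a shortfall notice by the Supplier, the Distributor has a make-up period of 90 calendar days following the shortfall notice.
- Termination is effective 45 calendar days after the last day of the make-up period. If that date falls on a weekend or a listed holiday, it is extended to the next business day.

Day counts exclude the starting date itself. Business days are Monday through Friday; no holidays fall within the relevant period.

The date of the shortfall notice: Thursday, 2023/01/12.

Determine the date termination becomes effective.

The last day of the make-up period: 90 calendar days after 2023/01/12 is 2023/04/12.
The date termination becomes effective: 45 calendar days after 2023/04/12 is 2023/05/27. That falls on a Saturday, so it rolls to the next business day, Monday, 2023/05/29.

2023/05/29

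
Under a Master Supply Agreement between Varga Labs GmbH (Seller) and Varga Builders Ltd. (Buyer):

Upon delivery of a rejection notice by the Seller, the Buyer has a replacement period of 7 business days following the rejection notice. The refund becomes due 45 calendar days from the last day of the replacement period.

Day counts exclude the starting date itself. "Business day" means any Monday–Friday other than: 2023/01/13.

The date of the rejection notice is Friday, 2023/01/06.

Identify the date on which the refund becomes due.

2023/03/04

The last day of the replacement period: 7 business days after Friday, 2023/01/06, skipping weekends and the listed holiday on Jan 13 — Jan 9, Jan 10, Jan 11, Jan 12, Jan 16, Jan 17, Jan 18 — lands on Wednesday, 2023/01/18.
Adding 45 calendar days to 2023/01/18 gives 2023/03/04, which is the date on which the refund becomes due.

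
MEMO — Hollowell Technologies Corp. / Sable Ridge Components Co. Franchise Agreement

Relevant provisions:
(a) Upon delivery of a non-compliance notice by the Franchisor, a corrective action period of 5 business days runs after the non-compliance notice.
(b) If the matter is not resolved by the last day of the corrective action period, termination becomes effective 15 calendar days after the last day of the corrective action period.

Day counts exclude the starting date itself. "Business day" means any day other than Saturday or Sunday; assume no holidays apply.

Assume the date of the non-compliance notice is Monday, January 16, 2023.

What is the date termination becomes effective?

February 7, 2023

The last day of the corrective action period: counting 5 business days from Monday, January 16, 2023 (Jan 17, Jan 18, Jan 19, Jan 20, Jan 23, skipping weekends) reaches Monday, January 23, 2023.
The date termination becomes effective: January 23, 2023 + 15 days = February 7, 2023.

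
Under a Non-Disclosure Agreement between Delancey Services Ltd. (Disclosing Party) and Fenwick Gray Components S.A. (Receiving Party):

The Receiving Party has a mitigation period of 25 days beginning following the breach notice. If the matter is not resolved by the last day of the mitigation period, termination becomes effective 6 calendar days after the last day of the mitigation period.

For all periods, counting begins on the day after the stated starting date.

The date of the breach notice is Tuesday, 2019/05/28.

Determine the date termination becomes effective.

The last day of the mitigation period: 25 calendar days after 2019/05/28 is 2019/06/22.
Adding 6 calendar days to 2019/06/22 gives 2019/06/28, which is the date termination becomes effective.

2019/06/28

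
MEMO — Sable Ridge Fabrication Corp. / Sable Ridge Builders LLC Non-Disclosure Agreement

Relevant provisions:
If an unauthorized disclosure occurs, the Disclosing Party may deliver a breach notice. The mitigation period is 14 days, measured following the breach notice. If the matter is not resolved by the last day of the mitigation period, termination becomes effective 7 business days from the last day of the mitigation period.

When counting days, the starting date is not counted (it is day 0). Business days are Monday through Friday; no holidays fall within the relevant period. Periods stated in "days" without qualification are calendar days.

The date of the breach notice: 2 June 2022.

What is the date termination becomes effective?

27 June 2022

The last day of the mitigation period: 14 calendar days after 2 June 2022 is 16 June 2022.
The date termination becomes effective: counting 7 business days from Thursday, 16 June 2022 (Jun 17, Jun 20, Jun 21, Jun 22, Jun 23, Jun 24, Jun 27, skipping weekends) reaches Monday, 27 June 2022.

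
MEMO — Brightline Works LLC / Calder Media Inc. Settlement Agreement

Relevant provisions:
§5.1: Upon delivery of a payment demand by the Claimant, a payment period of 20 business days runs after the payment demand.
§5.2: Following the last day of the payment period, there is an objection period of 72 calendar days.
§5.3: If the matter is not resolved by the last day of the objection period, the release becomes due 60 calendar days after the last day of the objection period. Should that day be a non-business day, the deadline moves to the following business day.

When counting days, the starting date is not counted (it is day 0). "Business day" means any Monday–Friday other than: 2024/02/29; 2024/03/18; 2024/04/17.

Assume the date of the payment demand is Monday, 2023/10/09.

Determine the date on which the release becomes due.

The last day of the payment period: 20 business days after Monday, 2023/10/09, skipping weekends — Oct 10, Oct 11, Oct 12, Oct 13, …, Nov 2, Nov 3, Nov 6 — lands on Monday, 2023/11/06.
Adding 72 calendar days to 2023/11/06 gives 2024/01/17, which is the last day of the objection period.
Adding 60 calendar days to 2024/01/17 gives 2024/03/17, which is the date on which the release becomes due. That falls on a Sunday, so it rolls to the next business day, Tuesday, 2024/03/19.

2024/03/19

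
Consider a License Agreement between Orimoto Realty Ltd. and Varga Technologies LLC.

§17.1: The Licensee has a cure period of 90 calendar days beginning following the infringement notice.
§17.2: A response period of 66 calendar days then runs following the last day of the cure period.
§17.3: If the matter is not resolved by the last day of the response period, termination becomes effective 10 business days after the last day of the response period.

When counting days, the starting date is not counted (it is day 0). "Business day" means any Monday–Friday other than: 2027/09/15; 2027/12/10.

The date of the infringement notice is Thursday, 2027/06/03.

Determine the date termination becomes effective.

2027/11/19

The last day of the cure period: 2027/06/03 + 90 days = 2027/09/01.
The last day of the response period: 66 calendar days after 2027/09/01 is 2027/11/06.
The date termination becomes effective: 10 business days after Saturday, 2027/11/06, skipping weekends — Nov 8, Nov 9, Nov 10, Nov 11, Nov 12, Nov 15, Nov 16, Nov 17, Nov 18, Nov 19 — lands on Friday, 2027/11/19.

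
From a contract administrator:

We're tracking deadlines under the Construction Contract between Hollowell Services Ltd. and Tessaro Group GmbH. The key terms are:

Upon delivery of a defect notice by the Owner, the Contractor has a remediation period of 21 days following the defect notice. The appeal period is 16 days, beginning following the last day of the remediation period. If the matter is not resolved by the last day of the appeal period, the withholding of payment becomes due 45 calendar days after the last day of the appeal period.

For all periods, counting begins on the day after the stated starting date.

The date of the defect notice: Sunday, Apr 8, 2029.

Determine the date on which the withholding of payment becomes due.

Jun 29, 2029

The last day of the remediation period: 21 calendar days after Apr 8, 2029 is Apr 29, 2029.
The last day of the appeal period: 16 calendar days after Apr 29, 2029 is May 15, 2029.
The date on which the withholding of payment becomes due: May 15, 2029 + 45 days = Jun 29, 2029.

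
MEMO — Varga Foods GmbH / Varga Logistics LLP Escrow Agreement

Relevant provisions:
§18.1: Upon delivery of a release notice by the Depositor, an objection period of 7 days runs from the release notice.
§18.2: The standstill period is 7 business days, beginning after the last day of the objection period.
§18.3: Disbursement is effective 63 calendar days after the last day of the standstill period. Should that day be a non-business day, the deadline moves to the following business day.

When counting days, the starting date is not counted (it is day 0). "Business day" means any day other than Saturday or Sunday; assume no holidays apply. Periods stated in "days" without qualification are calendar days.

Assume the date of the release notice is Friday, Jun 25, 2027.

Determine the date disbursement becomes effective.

Adding 7 calendar days to Jun 25, 2027 gives Jul 2, 2027, which is the last day of the objection period.
The last day of the standstill period: 7 business days after Friday, Jul 2, 2027, skipping weekends — Jul 5, Jul 6, Jul 7, Jul 8, Jul 9, Jul 12, Jul 13 — lands on Tuesday, Jul 13, 2027.
The date disbursement becomes effective: 63 calendar days after Jul 13, 2027 is Sep 14, 2027. Sep 14, 2027 is a Tuesday, so no roll-forward applies.

Sep 14, 2027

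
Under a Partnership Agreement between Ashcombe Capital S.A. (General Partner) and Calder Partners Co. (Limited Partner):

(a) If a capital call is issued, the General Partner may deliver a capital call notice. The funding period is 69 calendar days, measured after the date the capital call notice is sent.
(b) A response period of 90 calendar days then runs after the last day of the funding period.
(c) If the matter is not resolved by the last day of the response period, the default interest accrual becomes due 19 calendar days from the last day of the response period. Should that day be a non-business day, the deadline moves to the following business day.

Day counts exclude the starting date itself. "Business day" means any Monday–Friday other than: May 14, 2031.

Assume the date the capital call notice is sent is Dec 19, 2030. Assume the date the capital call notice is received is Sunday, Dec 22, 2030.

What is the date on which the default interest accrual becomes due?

The last day of the funding period: Dec 19, 2030 + 69 days = Feb 26, 2031.
Adding 90 calendar days to Feb 26, 2031 gives May 27, 2031, which is the last day of the response period.
The date on which the default interest accrual becomes due: May 27, 2031 + 19 days = Jun 15, 2031. That falls on a Sunday, so it rolls to the next business day, Monday, Jun 16, 2031.

Jun 16, 2031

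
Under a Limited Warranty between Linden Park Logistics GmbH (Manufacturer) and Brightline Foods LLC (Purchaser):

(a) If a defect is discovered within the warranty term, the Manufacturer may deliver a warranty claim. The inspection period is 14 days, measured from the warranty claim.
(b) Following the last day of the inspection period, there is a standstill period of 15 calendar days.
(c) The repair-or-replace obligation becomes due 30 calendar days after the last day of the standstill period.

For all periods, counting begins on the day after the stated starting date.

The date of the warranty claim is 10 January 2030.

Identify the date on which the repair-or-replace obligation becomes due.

10 March 2030

The last day of the inspection period: 10 January 2030 + 14 days = 24 January 2030.
Adding 15 calendar days to 24 January 2030 gives 8 February 2030, which is the last day of the standstill period.
The date on which the repair-or-replace obligation becomes due: 30 calendar days after 8 February 2030 is 10 March 2030.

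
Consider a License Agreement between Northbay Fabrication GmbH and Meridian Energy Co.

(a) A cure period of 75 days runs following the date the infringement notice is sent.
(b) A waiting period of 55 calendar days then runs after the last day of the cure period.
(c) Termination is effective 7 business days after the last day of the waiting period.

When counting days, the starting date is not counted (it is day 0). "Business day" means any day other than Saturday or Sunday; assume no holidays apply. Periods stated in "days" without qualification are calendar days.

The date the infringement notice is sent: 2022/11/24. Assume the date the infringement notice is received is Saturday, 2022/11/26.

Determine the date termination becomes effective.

2023/04/12

Adding 75 calendar days to 2022/11/24 gives 2023/02/07, which is the last day of the cure period.
The last day of the waiting period: 55 calendar days after 2023/02/07 is 2023/04/03.
From Monday, 2023/04/03, 7 business days (Apr 4, Apr 5, Apr 6, Apr 7, Apr 10, Apr 11, Apr 12, skipping weekends) brings us to Wednesday, 2023/04/12, which is the date termination becomes effective.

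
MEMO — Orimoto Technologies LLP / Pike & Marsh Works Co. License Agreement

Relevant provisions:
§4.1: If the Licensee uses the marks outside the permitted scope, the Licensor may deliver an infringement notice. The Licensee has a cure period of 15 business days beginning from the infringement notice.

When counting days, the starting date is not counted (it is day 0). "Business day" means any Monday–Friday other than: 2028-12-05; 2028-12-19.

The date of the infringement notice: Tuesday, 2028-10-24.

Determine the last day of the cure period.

2028-11-14

The last day of the cure period: counting 15 business days from Tuesday, 2028-10-24 (Oct 25, Oct 26, Oct 27, Oct 30, …, Nov 10, Nov 13, Nov 14, skipping weekends) reaches Tuesday, 2028-11-14.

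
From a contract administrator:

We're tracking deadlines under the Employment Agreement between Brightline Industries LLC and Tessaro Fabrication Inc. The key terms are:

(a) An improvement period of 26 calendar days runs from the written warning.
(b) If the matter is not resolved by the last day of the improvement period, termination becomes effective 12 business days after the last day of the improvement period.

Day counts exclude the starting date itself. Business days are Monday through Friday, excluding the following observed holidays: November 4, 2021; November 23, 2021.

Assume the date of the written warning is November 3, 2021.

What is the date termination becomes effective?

December 15, 2021

Adding 26 calendar days to November 3, 2021 gives November 29, 2021, which is the last day of the improvement period.
The date termination becomes effective: 12 business days after Monday, November 29, 2021, skipping weekends — Nov 30, Dec 1, Dec 2, Dec 3, …, Dec 13, Dec 14, Dec 15 — lands on Wednesday, December 15, 2021.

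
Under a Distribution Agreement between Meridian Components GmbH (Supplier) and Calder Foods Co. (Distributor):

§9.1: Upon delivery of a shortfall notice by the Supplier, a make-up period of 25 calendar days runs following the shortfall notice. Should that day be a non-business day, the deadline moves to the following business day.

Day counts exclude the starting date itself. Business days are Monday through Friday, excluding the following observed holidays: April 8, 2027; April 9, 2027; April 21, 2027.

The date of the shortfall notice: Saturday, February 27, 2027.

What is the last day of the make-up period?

The last day of the make-up period: 25 calendar days after February 27, 2027 is March 24, 2027. March 24, 2027 is a Wednesday and is not a listed holiday, so no roll-forward applies.

March 24, 2027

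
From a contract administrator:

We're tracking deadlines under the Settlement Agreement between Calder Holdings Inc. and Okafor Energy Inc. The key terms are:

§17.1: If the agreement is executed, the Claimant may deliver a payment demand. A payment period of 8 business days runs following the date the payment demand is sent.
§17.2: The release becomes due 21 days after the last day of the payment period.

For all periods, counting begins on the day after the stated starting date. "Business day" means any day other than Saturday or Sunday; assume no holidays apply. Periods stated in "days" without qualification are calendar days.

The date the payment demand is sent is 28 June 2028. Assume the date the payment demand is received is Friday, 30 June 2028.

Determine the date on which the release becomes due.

31 July 2028

The last day of the payment period: counting 8 business days from Wednesday, 28 June 2028 (Jun 29, Jun 30, Jul 3, Jul 4, Jul 5, Jul 6, Jul 7, Jul 10, skipping weekends) reaches Monday, 10 July 2028.
The date on which the release becomes due: 21 calendar days after 10 July 2028 is 31 July 2028.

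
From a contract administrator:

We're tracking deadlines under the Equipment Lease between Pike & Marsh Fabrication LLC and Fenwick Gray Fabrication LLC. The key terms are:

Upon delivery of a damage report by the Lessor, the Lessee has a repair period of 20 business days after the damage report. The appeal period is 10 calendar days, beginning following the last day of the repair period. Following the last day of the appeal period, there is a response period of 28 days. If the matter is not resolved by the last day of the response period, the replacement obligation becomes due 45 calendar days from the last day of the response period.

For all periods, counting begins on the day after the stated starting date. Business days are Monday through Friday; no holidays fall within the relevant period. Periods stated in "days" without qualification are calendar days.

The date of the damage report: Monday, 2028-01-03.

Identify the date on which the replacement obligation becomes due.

2028-04-23

The last day of the repair period: 20 business days after Monday, 2028-01-03, skipping weekends — Jan 4, Jan 5, Jan 6, Jan 7, …, Jan 27, Jan 28, Jan 31 — lands on Monday, 2028-01-31.
The last day of the appeal period: 10 calendar days after 2028-01-31 is 2028-02-10.
Adding 28 calendar days to 2028-02-10 gives 2028-03-09, which is the last day of the response period.
The date on which the replacement obligation becomes due: 2028-03-09 + 45 days = 2028-04-23.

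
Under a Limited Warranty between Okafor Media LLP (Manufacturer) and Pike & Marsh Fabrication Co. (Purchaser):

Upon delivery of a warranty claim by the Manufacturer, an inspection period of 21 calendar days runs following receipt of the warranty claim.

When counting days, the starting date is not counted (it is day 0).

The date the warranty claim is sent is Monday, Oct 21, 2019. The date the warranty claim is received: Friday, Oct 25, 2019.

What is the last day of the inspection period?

The last day of the inspection period: 21 calendar days after Oct 25, 2019 is Nov 15, 2019.

Nov 15, 2019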